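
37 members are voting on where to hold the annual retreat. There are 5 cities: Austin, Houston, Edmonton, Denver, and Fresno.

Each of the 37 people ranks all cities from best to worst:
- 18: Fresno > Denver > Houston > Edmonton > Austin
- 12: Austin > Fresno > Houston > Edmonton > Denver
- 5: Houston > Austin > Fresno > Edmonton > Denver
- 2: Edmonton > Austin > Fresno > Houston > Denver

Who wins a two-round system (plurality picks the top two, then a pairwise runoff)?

Round 1 first-place votes: Austin 12, Houston 5, Edmonton 2, Denver 0, Fresno 18. Fresno and Austin advance.
Runoff: Fresno is ranked above Austin on 18 ballots, Austin above Fresno on 19.

Austin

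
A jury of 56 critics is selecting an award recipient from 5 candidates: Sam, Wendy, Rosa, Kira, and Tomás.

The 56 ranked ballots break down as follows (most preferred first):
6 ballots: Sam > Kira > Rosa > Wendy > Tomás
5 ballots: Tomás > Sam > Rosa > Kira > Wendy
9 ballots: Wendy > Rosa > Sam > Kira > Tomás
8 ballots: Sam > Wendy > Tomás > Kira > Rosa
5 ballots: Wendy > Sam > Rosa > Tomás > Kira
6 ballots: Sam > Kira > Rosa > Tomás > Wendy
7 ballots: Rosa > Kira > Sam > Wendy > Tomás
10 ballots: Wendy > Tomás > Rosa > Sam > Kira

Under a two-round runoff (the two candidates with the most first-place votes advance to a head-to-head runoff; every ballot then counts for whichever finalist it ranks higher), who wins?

Sam

Round 1 first-place votes: Sam 20, Wendy 24, Rosa 7, Kira 0, Tomás 5. Wendy and Sam advance.
Runoff: Wendy is ranked above Sam on 24 ballots, Sam above Wendy on 32.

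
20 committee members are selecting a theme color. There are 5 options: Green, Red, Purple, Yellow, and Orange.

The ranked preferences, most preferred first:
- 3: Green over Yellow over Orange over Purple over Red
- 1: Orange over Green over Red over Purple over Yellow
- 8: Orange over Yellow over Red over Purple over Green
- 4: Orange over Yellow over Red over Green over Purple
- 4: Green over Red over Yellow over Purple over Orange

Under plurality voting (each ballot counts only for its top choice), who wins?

First-place votes: Green 7, Red 0, Purple 0, Yellow 0, Orange 13.

Orange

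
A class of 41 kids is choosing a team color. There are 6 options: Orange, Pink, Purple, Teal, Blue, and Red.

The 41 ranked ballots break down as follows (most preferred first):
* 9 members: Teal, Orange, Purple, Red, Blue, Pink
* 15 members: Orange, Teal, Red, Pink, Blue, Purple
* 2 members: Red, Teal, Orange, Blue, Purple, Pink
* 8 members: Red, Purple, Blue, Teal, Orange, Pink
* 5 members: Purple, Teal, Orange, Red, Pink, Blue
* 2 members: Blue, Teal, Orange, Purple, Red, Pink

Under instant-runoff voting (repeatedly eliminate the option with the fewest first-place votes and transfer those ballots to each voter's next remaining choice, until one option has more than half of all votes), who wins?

Round 1: Orange 15, Pink 0, Purple 5, Teal 9, Blue 2, Red 10. Pink eliminated.
Round 2: Orange 15, Purple 5, Teal 9, Blue 2, Red 10. Blue eliminated.
Round 3: Orange 15, Purple 5, Teal 11, Red 10. Purple eliminated.
Round 4: Orange 15, Teal 16, Red 10. Red eliminated.
Round 5: Orange 15, Teal 26. Teal has a majority (≥21).

Teal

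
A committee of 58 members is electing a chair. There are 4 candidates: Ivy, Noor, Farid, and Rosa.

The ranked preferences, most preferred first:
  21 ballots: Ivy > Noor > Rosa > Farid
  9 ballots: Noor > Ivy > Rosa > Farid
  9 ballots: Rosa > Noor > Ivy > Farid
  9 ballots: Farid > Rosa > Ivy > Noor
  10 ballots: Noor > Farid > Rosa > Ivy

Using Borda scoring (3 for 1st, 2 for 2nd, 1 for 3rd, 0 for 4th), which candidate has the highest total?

Noor

Ivy: 21×3 + 9×2 + 9×1 + 9×1 + 10×0 = 99
Noor: 21×2 + 9×3 + 9×2 + 9×0 + 10×3 = 117
Farid: 21×0 + 9×0 + 9×0 + 9×3 + 10×2 = 47
Rosa: 21×1 + 9×1 + 9×3 + 9×2 + 10×1 = 85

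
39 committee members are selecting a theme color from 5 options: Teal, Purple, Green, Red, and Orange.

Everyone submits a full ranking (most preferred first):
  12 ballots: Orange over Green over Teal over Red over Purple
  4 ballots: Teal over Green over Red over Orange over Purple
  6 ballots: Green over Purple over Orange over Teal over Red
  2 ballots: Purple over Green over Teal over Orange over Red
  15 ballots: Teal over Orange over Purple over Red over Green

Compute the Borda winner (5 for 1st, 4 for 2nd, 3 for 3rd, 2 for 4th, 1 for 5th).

Orange

Teal: 12×3 + 4×5 + 6×2 + 2×3 + 15×5 = 149
Purple: 12×1 + 4×1 + 6×4 + 2×5 + 15×3 = 95
Green: 12×4 + 4×4 + 6×5 + 2×4 + 15×1 = 117
Red: 12×2 + 4×3 + 6×1 + 2×1 + 15×2 = 74
Orange: 12×5 + 4×2 + 6×3 + 2×2 + 15×4 = 150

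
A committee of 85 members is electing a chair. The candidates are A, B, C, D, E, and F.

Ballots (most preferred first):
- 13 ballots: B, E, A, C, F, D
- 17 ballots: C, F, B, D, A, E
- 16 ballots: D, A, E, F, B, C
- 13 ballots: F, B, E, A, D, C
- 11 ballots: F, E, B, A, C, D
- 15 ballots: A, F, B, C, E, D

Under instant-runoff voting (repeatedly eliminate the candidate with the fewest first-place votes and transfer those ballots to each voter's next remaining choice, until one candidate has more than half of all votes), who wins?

A

Round 1: A 15, B 13, C 17, D 16, E 0, F 24. E eliminated.
Round 2: A 15, B 13, C 17, D 16, F 24. B eliminated.
Round 3: A 28, C 17, D 16, F 24. D eliminated.
Round 4: A 44, C 17, F 24. A has a majority (≥43).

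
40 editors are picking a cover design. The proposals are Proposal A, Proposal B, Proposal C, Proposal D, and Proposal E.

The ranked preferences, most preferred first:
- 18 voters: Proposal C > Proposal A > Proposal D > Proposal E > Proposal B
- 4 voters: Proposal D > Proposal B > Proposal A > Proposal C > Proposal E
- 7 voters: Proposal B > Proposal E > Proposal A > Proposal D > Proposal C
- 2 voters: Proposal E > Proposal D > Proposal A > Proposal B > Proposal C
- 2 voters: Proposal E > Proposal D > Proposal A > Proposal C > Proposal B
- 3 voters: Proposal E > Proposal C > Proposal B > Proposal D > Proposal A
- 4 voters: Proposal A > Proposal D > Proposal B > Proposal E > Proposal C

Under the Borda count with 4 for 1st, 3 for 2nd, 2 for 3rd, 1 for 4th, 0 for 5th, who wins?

Proposal A: 18×3 + 4×2 + 7×2 + 2×2 + 2×2 + 3×0 + 4×4 = 100
Proposal B: 18×0 + 4×3 + 7×4 + 2×1 + 2×0 + 3×2 + 4×2 = 56
Proposal C: 18×4 + 4×1 + 7×0 + 2×0 + 2×1 + 3×3 + 4×0 = 87
Proposal D: 18×2 + 4×4 + 7×1 + 2×3 + 2×3 + 3×1 + 4×3 = 86
Proposal E: 18×1 + 4×0 + 7×3 + 2×4 + 2×4 + 3×4 + 4×1 = 71

Proposal A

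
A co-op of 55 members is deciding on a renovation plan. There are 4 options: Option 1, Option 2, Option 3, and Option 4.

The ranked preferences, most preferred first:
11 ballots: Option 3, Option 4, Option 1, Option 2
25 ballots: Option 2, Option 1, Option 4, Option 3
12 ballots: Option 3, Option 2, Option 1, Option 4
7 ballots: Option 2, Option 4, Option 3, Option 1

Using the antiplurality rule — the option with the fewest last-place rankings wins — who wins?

Last-place votes: Option 1 7, Option 2 11, Option 3 25, Option 4 12.

Option 1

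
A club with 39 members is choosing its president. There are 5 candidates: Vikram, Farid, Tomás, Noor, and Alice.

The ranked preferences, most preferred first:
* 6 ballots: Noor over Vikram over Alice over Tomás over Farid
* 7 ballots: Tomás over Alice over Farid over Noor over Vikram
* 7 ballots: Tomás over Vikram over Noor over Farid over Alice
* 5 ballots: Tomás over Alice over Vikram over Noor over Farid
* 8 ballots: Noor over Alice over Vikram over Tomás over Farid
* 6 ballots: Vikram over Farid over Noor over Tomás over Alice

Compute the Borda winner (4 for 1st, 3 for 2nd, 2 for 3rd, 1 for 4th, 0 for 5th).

Tomás

Vikram: 6×3 + 7×0 + 7×3 + 5×2 + 8×2 + 6×4 = 89
Farid: 6×0 + 7×2 + 7×1 + 5×0 + 8×0 + 6×3 = 39
Tomás: 6×1 + 7×4 + 7×4 + 5×4 + 8×1 + 6×1 = 96
Noor: 6×4 + 7×1 + 7×2 + 5×1 + 8×4 + 6×2 = 94
Alice: 6×2 + 7×3 + 7×0 + 5×3 + 8×3 + 6×0 = 72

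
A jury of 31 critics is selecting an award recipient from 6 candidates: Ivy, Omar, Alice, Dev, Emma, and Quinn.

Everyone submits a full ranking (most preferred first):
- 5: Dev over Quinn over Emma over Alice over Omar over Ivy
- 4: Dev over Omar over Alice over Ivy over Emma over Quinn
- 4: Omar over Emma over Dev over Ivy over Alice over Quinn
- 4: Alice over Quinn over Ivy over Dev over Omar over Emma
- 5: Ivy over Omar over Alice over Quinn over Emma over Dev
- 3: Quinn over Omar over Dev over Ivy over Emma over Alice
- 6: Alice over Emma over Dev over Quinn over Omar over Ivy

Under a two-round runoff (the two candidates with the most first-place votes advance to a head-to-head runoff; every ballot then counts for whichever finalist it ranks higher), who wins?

Round 1 first-place votes: Ivy 5, Omar 4, Alice 10, Dev 9, Emma 0, Quinn 3. Alice and Dev advance.
Runoff: Alice is ranked above Dev on 15 ballots, Dev above Alice on 16.

Dev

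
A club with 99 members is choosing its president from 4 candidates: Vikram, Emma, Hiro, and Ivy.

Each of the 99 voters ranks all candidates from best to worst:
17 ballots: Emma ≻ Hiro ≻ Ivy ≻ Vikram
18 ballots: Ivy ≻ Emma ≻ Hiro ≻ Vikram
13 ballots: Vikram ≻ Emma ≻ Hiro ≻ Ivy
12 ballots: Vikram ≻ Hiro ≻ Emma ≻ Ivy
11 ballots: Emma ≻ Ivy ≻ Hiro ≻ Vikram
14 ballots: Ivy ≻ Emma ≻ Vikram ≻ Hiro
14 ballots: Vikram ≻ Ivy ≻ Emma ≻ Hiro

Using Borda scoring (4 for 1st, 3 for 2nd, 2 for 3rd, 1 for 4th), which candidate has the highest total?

Emma

Vikram: 17×1 + 18×1 + 13×4 + 12×4 + 11×1 + 14×2 + 14×4 = 230
Emma: 17×4 + 18×3 + 13×3 + 12×2 + 11×4 + 14×3 + 14×2 = 299
Hiro: 17×3 + 18×2 + 13×2 + 12×3 + 11×2 + 14×1 + 14×1 = 199
Ivy: 17×2 + 18×4 + 13×1 + 12×1 + 11×3 + 14×4 + 14×3 = 262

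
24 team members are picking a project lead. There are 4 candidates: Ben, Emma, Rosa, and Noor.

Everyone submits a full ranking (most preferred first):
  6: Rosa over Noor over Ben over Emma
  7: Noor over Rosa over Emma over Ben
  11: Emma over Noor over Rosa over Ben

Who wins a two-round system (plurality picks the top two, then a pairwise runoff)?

Noor

Round 1 first-place votes: Ben 0, Emma 11, Rosa 6, Noor 7. Emma and Noor advance.
Runoff: Emma is ranked above Noor on 11 ballots, Noor above Emma on 13.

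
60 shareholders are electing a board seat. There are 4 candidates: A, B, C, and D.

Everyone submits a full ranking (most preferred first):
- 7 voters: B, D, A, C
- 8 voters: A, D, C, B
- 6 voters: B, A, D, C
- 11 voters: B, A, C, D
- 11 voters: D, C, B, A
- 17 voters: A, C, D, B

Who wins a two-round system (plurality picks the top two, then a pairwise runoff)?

Round 1 first-place votes: A 25, B 24, C 0, D 11. A and B advance.
Runoff: A is ranked above B on 25 ballots, B above A on 35.

B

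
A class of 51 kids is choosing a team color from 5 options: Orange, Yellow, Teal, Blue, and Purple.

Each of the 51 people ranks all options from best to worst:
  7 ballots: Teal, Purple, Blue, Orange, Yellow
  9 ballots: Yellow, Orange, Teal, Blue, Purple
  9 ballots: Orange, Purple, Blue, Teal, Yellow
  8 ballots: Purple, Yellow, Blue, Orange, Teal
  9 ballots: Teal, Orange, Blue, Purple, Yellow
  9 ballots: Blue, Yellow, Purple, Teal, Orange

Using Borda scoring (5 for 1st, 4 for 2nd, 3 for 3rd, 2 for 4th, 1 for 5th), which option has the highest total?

Orange: 7×2 + 9×4 + 9×5 + 8×2 + 9×4 + 9×1 = 156
Yellow: 7×1 + 9×5 + 9×1 + 8×4 + 9×1 + 9×4 = 138
Teal: 7×5 + 9×3 + 9×2 + 8×1 + 9×5 + 9×2 = 151
Blue: 7×3 + 9×2 + 9×3 + 8×3 + 9×3 + 9×5 = 162
Purple: 7×4 + 9×1 + 9×4 + 8×5 + 9×2 + 9×3 = 158

Blue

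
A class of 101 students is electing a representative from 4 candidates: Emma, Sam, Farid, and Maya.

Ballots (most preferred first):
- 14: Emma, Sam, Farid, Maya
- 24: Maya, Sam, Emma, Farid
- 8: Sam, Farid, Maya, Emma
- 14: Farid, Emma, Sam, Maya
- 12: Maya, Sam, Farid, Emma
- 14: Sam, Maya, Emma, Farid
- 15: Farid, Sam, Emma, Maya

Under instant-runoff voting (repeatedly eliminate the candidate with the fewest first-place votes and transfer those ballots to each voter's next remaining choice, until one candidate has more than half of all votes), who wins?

Round 1: Emma 14, Sam 22, Farid 29, Maya 36. Emma eliminated.
Round 2: Sam 36, Farid 29, Maya 36. Farid eliminated.
Round 3: Sam 65, Maya 36. Sam has a majority (≥51).

Sam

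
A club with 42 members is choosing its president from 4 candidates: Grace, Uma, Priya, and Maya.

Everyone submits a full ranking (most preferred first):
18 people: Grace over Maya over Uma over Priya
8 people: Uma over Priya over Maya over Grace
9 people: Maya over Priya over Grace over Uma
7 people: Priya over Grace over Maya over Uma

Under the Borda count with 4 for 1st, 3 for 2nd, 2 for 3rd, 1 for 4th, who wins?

Grace: 18×4 + 8×1 + 9×2 + 7×3 = 119
Uma: 18×2 + 8×4 + 9×1 + 7×1 = 84
Priya: 18×1 + 8×3 + 9×3 + 7×4 = 97
Maya: 18×3 + 8×2 + 9×4 + 7×2 = 120

Maya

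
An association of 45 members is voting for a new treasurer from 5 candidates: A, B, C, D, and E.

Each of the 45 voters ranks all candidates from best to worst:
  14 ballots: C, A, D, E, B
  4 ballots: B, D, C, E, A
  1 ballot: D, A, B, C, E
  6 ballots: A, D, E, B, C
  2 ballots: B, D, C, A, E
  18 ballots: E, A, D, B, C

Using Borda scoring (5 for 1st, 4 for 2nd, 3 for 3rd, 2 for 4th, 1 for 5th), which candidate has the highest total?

A

A: 14×4 + 4×1 + 1×4 + 6×5 + 2×2 + 18×4 = 170
B: 14×1 + 4×5 + 1×3 + 6×2 + 2×5 + 18×2 = 95
C: 14×5 + 4×3 + 1×2 + 6×1 + 2×3 + 18×1 = 114
D: 14×3 + 4×4 + 1×5 + 6×4 + 2×4 + 18×3 = 149
E: 14×2 + 4×2 + 1×1 + 6×3 + 2×1 + 18×5 = 147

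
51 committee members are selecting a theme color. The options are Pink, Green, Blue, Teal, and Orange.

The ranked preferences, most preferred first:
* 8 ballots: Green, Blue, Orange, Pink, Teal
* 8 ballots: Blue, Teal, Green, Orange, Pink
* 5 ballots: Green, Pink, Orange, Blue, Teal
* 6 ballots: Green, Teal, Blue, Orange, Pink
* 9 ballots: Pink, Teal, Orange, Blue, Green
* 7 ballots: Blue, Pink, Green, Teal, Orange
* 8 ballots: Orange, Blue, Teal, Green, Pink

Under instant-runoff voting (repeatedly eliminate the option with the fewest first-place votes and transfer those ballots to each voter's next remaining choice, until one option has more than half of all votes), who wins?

Round 1: Pink 9, Green 19, Blue 15, Teal 0, Orange 8. Teal eliminated.
Round 2: Pink 9, Green 19, Blue 15, Orange 8. Orange eliminated.
Round 3: Pink 9, Green 19, Blue 23. Pink eliminated.
Round 4: Green 19, Blue 32. Blue has a majority (≥26).

Blue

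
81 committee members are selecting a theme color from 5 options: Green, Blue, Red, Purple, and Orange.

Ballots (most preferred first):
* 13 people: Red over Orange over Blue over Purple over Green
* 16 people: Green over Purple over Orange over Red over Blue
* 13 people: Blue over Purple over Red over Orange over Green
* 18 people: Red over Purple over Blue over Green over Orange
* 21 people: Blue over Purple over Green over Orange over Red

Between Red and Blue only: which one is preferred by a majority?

Red is ranked above Blue on 47 ballots; Blue above Red on 34.

Red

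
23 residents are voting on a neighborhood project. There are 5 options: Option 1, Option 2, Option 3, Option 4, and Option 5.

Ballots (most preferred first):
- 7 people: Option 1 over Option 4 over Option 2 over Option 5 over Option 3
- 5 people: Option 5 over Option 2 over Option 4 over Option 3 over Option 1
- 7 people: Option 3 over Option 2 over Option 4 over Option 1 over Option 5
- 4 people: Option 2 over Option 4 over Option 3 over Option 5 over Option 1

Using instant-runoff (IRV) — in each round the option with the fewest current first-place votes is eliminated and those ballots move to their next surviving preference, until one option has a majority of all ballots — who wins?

Round 1: Option 1 7, Option 2 4, Option 3 7, Option 4 0, Option 5 5. Option 4 eliminated.
Round 2: Option 1 7, Option 2 4, Option 3 7, Option 5 5. Option 2 eliminated.
Round 3: Option 1 7, Option 3 11, Option 5 5. Option 5 eliminated.
Round 4: Option 1 7, Option 3 16. Option 3 has a majority (≥12).

Option 3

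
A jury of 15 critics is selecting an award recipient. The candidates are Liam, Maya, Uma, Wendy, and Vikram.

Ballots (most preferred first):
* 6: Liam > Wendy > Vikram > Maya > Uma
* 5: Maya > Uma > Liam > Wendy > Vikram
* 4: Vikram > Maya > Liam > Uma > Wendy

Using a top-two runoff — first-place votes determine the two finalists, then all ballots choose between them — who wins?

Maya

Round 1 first-place votes: Liam 6, Maya 5, Uma 0, Wendy 0, Vikram 4. Liam and Maya advance.
Runoff: Liam is ranked above Maya on 6 ballots, Maya above Liam on 9.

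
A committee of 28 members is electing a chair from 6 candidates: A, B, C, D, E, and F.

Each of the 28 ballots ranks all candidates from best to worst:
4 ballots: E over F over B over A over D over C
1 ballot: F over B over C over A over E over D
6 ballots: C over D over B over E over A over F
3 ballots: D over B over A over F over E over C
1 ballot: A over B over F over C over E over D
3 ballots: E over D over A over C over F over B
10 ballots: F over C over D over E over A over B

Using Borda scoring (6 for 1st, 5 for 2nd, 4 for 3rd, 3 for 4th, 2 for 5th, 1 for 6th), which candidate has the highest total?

D

A: 4×3 + 1×3 + 6×2 + 3×4 + 1×6 + 3×4 + 10×2 = 77
B: 4×4 + 1×5 + 6×4 + 3×5 + 1×5 + 3×1 + 10×1 = 78
C: 4×1 + 1×4 + 6×6 + 3×1 + 1×3 + 3×3 + 10×5 = 109
D: 4×2 + 1×1 + 6×5 + 3×6 + 1×1 + 3×5 + 10×4 = 113
E: 4×6 + 1×2 + 6×3 + 3×2 + 1×2 + 3×6 + 10×3 = 100
F: 4×5 + 1×6 + 6×1 + 3×3 + 1×4 + 3×2 + 10×6 = 111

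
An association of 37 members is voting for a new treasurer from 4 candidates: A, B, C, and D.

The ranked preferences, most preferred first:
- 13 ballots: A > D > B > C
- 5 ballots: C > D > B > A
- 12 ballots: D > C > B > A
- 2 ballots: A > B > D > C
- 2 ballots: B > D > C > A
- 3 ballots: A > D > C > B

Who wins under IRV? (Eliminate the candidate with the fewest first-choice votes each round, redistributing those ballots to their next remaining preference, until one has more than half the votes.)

D

Round 1: A 18, B 2, C 5, D 12. B eliminated.
Round 2: A 18, C 5, D 14. C eliminated.
Round 3: A 18, D 19. D has a majority (≥19).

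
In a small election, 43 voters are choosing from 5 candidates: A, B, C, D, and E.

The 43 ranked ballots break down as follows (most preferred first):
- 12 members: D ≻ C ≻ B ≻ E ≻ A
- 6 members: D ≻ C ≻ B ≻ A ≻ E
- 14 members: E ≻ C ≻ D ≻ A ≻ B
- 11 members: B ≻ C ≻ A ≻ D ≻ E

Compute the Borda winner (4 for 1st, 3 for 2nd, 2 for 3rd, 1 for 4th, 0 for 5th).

C

A: 12×0 + 6×1 + 14×1 + 11×2 = 42
B: 12×2 + 6×2 + 14×0 + 11×4 = 80
C: 12×3 + 6×3 + 14×3 + 11×3 = 129
D: 12×4 + 6×4 + 14×2 + 11×1 = 111
E: 12×1 + 6×0 + 14×4 + 11×0 = 68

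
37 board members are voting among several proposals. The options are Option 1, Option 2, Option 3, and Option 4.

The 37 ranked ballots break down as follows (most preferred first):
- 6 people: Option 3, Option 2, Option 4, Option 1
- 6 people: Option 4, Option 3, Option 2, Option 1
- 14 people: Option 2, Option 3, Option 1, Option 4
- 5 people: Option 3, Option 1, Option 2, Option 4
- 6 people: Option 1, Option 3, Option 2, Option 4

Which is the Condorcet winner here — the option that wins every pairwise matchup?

Option 3 vs Option 1: 31–6
Option 3 vs Option 2: 23–14
Option 3 vs Option 4: 31–6
Option 3 beats every other option.

Option 3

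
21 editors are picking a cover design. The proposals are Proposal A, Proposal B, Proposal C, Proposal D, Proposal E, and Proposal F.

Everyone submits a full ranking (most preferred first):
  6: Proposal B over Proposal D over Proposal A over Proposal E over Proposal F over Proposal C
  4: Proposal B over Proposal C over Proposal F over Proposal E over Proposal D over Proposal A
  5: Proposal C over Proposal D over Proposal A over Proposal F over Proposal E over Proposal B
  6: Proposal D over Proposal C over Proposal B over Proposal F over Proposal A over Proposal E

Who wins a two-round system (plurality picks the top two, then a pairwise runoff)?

Proposal D

Round 1 first-place votes: Proposal A 0, Proposal B 10, Proposal C 5, Proposal D 6, Proposal E 0, Proposal F 0. Proposal B and Proposal D advance.
Runoff: Proposal B is ranked above Proposal D on 10 ballots, Proposal D above Proposal B on 11.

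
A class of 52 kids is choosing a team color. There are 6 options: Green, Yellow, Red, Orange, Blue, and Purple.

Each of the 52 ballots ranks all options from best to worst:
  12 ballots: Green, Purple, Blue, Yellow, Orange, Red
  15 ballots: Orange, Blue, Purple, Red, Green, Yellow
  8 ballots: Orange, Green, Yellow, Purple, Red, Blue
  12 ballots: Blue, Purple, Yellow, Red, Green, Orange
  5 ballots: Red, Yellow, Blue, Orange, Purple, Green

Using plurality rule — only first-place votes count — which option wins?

Orange

First-place votes: Green 12, Yellow 0, Red 5, Orange 23, Blue 12, Purple 0.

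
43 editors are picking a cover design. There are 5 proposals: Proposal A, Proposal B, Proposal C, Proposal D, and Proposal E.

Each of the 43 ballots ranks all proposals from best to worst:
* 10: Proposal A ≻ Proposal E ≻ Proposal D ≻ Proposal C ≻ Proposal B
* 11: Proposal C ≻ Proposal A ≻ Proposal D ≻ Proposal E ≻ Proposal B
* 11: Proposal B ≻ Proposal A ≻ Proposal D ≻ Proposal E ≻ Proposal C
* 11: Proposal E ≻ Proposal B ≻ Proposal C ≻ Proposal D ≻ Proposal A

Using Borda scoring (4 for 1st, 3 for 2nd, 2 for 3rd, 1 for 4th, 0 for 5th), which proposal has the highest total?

Proposal A

Proposal A: 10×4 + 11×3 + 11×3 + 11×0 = 106
Proposal B: 10×0 + 11×0 + 11×4 + 11×3 = 77
Proposal C: 10×1 + 11×4 + 11×0 + 11×2 = 76
Proposal D: 10×2 + 11×2 + 11×2 + 11×1 = 75
Proposal E: 10×3 + 11×1 + 11×1 + 11×4 = 96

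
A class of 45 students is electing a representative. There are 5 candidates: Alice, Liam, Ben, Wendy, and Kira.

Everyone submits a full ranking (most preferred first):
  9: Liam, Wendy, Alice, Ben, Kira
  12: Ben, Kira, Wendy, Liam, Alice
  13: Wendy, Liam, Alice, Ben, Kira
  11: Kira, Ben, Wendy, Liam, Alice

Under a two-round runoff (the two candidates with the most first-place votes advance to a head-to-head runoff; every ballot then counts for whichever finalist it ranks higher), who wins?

Ben

Round 1 first-place votes: Alice 0, Liam 9, Ben 12, Wendy 13, Kira 11. Wendy and Ben advance.
Runoff: Wendy is ranked above Ben on 22 ballots, Ben above Wendy on 23.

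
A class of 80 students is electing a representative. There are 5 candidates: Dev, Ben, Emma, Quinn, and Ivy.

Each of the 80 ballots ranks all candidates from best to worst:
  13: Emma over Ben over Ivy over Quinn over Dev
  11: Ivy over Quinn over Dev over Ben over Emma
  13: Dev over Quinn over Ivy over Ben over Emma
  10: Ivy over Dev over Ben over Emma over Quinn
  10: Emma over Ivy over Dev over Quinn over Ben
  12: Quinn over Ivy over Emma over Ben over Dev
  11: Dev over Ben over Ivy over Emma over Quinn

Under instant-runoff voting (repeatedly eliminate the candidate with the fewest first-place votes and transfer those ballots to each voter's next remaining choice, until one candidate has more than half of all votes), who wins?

Ivy

Round 1: Dev 24, Ben 0, Emma 23, Quinn 12, Ivy 21. Ben eliminated.
Round 2: Dev 24, Emma 23, Quinn 12, Ivy 21. Quinn eliminated.
Round 3: Dev 24, Emma 23, Ivy 33. Emma eliminated.
Round 4: Dev 24, Ivy 56. Ivy has a majority (≥41).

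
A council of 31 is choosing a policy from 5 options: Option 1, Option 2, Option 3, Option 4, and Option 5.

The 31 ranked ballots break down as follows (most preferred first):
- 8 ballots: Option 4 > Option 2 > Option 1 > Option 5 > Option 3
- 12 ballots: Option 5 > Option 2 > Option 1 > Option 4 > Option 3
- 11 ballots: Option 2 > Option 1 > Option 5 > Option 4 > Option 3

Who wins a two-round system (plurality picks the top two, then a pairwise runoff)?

Round 1 first-place votes: Option 1 0, Option 2 11, Option 3 0, Option 4 8, Option 5 12. Option 5 and Option 2 advance.
Runoff: Option 5 is ranked above Option 2 on 12 ballots, Option 2 above Option 5 on 19.

Option 2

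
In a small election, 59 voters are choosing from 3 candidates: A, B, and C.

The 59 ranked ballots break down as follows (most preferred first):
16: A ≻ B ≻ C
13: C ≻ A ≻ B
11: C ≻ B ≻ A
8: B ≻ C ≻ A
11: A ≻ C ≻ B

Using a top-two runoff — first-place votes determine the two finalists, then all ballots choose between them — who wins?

C

Round 1 first-place votes: A 27, B 8, C 24. A and C advance.
Runoff: A is ranked above C on 27 ballots, C above A on 32.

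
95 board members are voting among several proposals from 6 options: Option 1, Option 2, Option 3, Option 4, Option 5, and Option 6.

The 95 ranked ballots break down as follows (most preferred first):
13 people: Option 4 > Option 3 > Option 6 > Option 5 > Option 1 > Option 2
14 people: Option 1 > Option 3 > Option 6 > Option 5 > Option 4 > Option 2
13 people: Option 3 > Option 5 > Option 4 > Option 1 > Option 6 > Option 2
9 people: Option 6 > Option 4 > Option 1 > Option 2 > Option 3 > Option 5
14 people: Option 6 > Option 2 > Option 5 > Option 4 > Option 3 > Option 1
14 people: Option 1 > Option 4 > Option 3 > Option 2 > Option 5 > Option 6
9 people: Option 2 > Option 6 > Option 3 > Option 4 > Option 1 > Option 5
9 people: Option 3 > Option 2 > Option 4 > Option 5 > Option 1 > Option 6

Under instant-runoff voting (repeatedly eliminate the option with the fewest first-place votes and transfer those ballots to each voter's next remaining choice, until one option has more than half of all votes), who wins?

Option 3

Round 1: Option 1 28, Option 2 9, Option 3 22, Option 4 13, Option 5 0, Option 6 23. Option 5 eliminated.
Round 2: Option 1 28, Option 2 9, Option 3 22, Option 4 13, Option 6 23. Option 2 eliminated.
Round 3: Option 1 28, Option 3 22, Option 4 13, Option 6 32. Option 4 eliminated.
Round 4: Option 1 28, Option 3 35, Option 6 32. Option 1 eliminated.
Round 5: Option 3 63, Option 6 32. Option 3 has a majority (≥48).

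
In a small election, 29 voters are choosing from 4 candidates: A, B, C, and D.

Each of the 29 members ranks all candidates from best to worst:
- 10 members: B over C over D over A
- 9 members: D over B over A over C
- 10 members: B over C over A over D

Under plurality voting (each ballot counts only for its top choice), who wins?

B

First-place votes: A 0, B 20, C 0, D 9.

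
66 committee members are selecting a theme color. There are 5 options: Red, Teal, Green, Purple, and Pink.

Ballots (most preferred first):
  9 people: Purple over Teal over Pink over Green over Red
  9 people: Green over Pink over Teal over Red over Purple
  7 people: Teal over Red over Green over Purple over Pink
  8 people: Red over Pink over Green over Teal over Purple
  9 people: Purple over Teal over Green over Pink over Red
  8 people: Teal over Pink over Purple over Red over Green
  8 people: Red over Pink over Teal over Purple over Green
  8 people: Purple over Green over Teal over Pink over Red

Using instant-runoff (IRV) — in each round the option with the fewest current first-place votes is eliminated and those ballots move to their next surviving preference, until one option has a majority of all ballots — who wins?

Round 1: Red 16, Teal 15, Green 9, Purple 26, Pink 0. Pink eliminated.
Round 2: Red 16, Teal 15, Green 9, Purple 26. Green eliminated.
Round 3: Red 16, Teal 24, Purple 26. Red eliminated.
Round 4: Teal 40, Purple 26. Teal has a majority (≥34).

Teal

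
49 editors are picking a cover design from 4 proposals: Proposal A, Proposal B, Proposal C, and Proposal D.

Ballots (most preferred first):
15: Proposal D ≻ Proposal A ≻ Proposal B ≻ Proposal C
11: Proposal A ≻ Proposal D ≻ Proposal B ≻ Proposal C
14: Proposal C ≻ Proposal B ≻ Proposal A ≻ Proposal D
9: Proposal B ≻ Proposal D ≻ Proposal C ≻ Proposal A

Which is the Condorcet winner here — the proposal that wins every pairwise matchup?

Proposal A vs Proposal B: 26–23
Proposal A vs Proposal C: 26–23
Proposal A vs Proposal D: 25–24
Proposal A beats every other proposal.

Proposal A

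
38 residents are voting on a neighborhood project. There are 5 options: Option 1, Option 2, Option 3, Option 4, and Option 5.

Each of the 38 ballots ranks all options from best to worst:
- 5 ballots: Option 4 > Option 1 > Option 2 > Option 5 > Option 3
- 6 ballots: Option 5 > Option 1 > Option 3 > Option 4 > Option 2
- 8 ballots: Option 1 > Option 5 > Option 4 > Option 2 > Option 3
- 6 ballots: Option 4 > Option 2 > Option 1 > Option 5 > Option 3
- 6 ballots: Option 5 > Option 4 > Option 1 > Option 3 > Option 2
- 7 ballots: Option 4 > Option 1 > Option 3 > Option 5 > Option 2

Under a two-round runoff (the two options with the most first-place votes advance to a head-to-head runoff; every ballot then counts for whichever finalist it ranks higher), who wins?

Round 1 first-place votes: Option 1 8, Option 2 0, Option 3 0, Option 4 18, Option 5 12. Option 4 and Option 5 advance.
Runoff: Option 4 is ranked above Option 5 on 18 ballots, Option 5 above Option 4 on 20.

Option 5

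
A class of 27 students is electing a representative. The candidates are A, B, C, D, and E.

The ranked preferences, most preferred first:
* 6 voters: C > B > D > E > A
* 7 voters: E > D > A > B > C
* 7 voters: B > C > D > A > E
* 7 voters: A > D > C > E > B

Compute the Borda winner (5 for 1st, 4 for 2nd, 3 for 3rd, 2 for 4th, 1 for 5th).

A: 6×1 + 7×3 + 7×2 + 7×5 = 76
B: 6×4 + 7×2 + 7×5 + 7×1 = 80
C: 6×5 + 7×1 + 7×4 + 7×3 = 86
D: 6×3 + 7×4 + 7×3 + 7×4 = 95
E: 6×2 + 7×5 + 7×1 + 7×2 = 68

D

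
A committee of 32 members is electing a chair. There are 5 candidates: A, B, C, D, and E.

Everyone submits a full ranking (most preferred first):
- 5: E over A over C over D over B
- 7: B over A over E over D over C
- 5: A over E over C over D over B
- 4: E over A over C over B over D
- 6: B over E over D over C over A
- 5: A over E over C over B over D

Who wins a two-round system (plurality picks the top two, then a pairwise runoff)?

A

Round 1 first-place votes: A 10, B 13, C 0, D 0, E 9. B and A advance.
Runoff: B is ranked above A on 13 ballots, A above B on 19.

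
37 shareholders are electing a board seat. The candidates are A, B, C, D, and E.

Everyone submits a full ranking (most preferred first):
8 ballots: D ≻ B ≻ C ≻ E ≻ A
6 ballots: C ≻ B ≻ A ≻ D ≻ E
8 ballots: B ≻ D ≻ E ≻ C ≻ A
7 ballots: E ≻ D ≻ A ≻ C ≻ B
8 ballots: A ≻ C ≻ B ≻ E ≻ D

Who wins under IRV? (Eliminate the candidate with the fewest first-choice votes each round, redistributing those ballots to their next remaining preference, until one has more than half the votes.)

Round 1: A 8, B 8, C 6, D 8, E 7. C eliminated.
Round 2: A 8, B 14, D 8, E 7. E eliminated.
Round 3: A 8, B 14, D 15. A eliminated.
Round 4: B 22, D 15. B has a majority (≥19).

B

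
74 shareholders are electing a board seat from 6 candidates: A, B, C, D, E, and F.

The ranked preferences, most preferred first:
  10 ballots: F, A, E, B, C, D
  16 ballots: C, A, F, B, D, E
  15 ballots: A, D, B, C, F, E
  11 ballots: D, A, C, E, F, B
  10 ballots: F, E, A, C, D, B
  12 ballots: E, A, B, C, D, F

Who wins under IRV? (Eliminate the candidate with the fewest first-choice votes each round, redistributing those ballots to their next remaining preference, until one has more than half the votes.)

Round 1: A 15, B 0, C 16, D 11, E 12, F 20. B eliminated.
Round 2: A 15, C 16, D 11, E 12, F 20. D eliminated.
Round 3: A 26, C 16, E 12, F 20. E eliminated.
Round 4: A 38, C 16, F 20. A has a majority (≥38).

A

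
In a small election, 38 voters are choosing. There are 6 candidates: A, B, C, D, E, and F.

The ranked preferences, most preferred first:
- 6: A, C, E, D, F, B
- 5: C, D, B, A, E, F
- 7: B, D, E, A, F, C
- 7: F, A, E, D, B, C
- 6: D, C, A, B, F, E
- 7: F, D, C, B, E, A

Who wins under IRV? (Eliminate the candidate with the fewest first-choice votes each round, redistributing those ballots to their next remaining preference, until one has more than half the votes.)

D

Round 1: A 6, B 7, C 5, D 6, E 0, F 14. E eliminated.
Round 2: A 6, B 7, C 5, D 6, F 14. C eliminated.
Round 3: A 6, B 7, D 11, F 14. A eliminated.
Round 4: B 7, D 17, F 14. B eliminated.
Round 5: D 24, F 14. D has a majority (≥20).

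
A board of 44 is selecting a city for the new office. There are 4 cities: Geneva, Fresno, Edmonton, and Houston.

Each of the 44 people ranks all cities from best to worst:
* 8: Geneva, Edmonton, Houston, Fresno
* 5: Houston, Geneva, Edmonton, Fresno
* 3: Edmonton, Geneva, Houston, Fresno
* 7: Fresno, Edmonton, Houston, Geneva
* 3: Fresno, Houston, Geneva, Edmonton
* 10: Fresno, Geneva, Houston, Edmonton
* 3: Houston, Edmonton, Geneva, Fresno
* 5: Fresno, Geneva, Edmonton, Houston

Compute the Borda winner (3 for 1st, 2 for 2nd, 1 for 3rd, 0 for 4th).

Geneva: 8×3 + 5×2 + 3×2 + 7×0 + 3×1 + 10×2 + 3×1 + 5×2 = 76
Fresno: 8×0 + 5×0 + 3×0 + 7×3 + 3×3 + 10×3 + 3×0 + 5×3 = 75
Edmonton: 8×2 + 5×1 + 3×3 + 7×2 + 3×0 + 10×0 + 3×2 + 5×1 = 55
Houston: 8×1 + 5×3 + 3×1 + 7×1 + 3×2 + 10×1 + 3×3 + 5×0 = 58

Geneva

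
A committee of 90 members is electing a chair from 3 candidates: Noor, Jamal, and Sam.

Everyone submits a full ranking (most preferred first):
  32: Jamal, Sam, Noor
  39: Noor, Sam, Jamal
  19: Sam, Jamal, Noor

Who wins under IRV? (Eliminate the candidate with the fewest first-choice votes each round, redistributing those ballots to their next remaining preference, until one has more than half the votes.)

Round 1: Noor 39, Jamal 32, Sam 19. Sam eliminated.
Round 2: Noor 39, Jamal 51. Jamal has a majority (≥46).

Jamal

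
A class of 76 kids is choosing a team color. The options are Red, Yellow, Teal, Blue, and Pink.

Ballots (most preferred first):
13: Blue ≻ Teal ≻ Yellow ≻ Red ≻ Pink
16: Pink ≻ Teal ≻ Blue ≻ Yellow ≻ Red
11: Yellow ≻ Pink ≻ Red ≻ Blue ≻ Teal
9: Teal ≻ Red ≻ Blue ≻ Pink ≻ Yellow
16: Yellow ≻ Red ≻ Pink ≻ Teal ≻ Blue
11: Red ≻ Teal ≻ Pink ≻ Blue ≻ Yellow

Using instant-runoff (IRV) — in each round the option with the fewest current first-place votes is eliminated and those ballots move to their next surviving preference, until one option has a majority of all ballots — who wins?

Round 1: Red 11, Yellow 27, Teal 9, Blue 13, Pink 16. Teal eliminated.
Round 2: Red 20, Yellow 27, Blue 13, Pink 16. Blue eliminated.
Round 3: Red 20, Yellow 40, Pink 16. Yellow has a majority (≥39).

Yellow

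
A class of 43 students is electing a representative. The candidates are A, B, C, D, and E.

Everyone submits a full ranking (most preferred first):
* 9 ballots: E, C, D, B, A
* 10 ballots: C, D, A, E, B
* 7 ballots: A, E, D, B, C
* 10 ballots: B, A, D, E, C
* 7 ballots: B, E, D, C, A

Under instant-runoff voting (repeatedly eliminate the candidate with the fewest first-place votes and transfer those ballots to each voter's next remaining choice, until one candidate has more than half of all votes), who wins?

Round 1: A 7, B 17, C 10, D 0, E 9. D eliminated.
Round 2: A 7, B 17, C 10, E 9. A eliminated.
Round 3: B 17, C 10, E 16. C eliminated.
Round 4: B 17, E 26. E has a majority (≥22).

E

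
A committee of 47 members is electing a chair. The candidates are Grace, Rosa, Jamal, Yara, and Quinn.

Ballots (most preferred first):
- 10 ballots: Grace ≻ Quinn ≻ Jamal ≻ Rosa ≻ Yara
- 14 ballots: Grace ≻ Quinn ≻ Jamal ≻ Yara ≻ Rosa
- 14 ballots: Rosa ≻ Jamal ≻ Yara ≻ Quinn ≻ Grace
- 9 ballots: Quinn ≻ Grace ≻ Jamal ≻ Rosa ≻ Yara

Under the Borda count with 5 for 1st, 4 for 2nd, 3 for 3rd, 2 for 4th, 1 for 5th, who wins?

Grace: 10×5 + 14×5 + 14×1 + 9×4 = 170
Rosa: 10×2 + 14×1 + 14×5 + 9×2 = 122
Jamal: 10×3 + 14×3 + 14×4 + 9×3 = 155
Yara: 10×1 + 14×2 + 14×3 + 9×1 = 89
Quinn: 10×4 + 14×4 + 14×2 + 9×5 = 169

Grace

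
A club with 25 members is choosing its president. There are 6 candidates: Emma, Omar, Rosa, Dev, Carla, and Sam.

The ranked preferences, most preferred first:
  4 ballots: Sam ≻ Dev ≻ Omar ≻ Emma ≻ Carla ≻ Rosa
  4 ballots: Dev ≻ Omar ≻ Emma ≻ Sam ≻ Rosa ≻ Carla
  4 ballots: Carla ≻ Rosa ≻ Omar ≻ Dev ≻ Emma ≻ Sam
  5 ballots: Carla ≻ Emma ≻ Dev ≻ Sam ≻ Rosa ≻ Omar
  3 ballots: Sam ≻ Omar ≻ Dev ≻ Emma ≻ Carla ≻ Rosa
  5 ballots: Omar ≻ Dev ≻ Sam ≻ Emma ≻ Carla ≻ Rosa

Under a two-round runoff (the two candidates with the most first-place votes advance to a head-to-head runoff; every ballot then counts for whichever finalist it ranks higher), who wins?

Sam

Round 1 first-place votes: Emma 0, Omar 5, Rosa 0, Dev 4, Carla 9, Sam 7. Carla and Sam advance.
Runoff: Carla is ranked above Sam on 9 ballots, Sam above Carla on 16.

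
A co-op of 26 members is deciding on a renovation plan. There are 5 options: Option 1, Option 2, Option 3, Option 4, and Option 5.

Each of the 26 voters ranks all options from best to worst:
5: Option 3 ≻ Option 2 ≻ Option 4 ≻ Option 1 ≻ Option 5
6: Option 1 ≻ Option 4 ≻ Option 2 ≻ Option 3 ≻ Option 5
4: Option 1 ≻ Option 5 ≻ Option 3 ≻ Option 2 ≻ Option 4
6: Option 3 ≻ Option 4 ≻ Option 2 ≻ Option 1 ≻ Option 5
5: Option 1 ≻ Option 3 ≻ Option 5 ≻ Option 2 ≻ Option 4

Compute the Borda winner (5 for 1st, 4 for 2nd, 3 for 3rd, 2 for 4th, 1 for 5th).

Option 3

Option 1: 5×2 + 6×5 + 4×5 + 6×2 + 5×5 = 97
Option 2: 5×4 + 6×3 + 4×2 + 6×3 + 5×2 = 74
Option 3: 5×5 + 6×2 + 4×3 + 6×5 + 5×4 = 99
Option 4: 5×3 + 6×4 + 4×1 + 6×4 + 5×1 = 72
Option 5: 5×1 + 6×1 + 4×4 + 6×1 + 5×3 = 48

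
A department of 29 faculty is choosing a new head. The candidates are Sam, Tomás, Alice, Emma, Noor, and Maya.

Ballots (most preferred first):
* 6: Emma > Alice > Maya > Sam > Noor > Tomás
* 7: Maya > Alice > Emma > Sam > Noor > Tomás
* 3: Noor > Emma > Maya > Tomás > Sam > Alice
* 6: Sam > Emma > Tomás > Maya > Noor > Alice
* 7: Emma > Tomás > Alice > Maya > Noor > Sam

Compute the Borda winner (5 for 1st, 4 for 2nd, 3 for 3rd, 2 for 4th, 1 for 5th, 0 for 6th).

Sam: 6×2 + 7×2 + 3×1 + 6×5 + 7×0 = 59
Tomás: 6×0 + 7×0 + 3×2 + 6×3 + 7×4 = 52
Alice: 6×4 + 7×4 + 3×0 + 6×0 + 7×3 = 73
Emma: 6×5 + 7×3 + 3×4 + 6×4 + 7×5 = 122
Noor: 6×1 + 7×1 + 3×5 + 6×1 + 7×1 = 41
Maya: 6×3 + 7×5 + 3×3 + 6×2 + 7×2 = 88

Emma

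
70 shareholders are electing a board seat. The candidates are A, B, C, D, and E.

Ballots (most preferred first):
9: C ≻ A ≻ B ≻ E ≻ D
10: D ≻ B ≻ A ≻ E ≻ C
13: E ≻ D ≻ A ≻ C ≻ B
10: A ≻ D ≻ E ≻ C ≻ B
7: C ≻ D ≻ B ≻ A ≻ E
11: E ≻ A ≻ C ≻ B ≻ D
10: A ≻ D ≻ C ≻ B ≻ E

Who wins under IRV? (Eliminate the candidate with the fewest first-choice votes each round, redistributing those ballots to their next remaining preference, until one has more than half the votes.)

A

Round 1: A 20, B 0, C 16, D 10, E 24. B eliminated.
Round 2: A 20, C 16, D 10, E 24. D eliminated.
Round 3: A 30, C 16, E 24. C eliminated.
Round 4: A 46, E 24. A has a majority (≥36).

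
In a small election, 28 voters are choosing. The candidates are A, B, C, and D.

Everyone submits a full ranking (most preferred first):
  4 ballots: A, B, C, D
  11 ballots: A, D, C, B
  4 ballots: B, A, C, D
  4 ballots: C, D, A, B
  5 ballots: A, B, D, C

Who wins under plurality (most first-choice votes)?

A

First-place votes: A 20, B 4, C 4, D 0.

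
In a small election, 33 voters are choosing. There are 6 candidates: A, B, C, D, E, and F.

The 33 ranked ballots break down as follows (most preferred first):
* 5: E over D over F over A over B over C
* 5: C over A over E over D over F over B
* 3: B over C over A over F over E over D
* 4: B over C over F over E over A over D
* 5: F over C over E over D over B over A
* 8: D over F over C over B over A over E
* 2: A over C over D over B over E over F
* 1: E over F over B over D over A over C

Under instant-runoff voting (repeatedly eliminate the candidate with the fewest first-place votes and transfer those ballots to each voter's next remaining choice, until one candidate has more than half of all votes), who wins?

Round 1: A 2, B 7, C 5, D 8, E 6, F 5. A eliminated.
Round 2: B 7, C 7, D 8, E 6, F 5. F eliminated.
Round 3: B 7, C 12, D 8, E 6. E eliminated.
Round 4: B 8, C 12, D 13. B eliminated.
Round 5: C 19, D 14. C has a majority (≥17).

C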